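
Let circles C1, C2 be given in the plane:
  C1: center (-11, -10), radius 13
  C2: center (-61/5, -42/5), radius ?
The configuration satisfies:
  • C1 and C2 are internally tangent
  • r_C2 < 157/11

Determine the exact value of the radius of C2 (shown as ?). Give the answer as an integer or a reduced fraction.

1. [int C1,C2]  r_C2² − 26r_C2 + 165 = 0  ⇒  r_C2 = 11 or 15
2. given r_C2 < 157/11: keep 11

11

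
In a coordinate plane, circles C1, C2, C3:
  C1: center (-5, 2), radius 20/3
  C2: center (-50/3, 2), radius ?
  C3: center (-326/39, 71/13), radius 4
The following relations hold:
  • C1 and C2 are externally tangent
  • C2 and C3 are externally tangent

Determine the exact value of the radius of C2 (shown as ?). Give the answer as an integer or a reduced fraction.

1. [ext C1·C2]  r_C2² + (40/3)r_C2 − 275/3 = 0  ⇒  r_C2 = 5 (r>0 drops 1)
2. [ext C2·C3]  r_C2² + 8r_C2 − 65 = 0  ⇒  r_C2 = 5 (r>0 drops 1)

5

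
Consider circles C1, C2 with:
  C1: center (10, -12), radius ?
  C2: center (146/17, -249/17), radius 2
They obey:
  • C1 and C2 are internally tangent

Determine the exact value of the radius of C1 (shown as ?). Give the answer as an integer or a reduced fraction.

5

1. [int C1,C2]  r_C1² − 4r_C1 − 5 = 0  ⇒  r_C1 = 5 (r>0 drops 1)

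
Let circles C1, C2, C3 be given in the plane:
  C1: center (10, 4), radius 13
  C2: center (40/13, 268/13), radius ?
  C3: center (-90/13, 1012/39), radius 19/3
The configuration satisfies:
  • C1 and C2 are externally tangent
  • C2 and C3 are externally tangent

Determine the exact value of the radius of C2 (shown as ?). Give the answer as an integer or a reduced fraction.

1. [ext C1·C2]  r_C2² + 26r_C2 − 155 = 0  ⇒  r_C2 = 5 (r>0 drops 1)
2. [ext C2·C3]  r_C2² + (38/3)r_C2 − 265/3 = 0  ⇒  r_C2 = 5 (r>0 drops 1)

5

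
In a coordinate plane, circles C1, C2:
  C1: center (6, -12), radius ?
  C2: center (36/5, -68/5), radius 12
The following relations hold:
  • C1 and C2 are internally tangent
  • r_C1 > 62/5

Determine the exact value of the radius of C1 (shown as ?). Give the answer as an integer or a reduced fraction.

14

1. [int C1,C2]  r_C1² − 24r_C1 + 140 = 0  ⇒  r_C1 = 10 or 14
2. given r_C1 > 62/5: keep 14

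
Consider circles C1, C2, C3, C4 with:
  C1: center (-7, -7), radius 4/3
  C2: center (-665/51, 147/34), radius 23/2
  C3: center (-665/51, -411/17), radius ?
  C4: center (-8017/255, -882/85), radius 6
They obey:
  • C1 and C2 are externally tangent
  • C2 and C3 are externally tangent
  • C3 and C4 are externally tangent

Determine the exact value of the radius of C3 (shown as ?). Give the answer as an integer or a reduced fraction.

17

1. [ext C2·C3]  r_C3² + 23r_C3 − 680 = 0  ⇒  r_C3 = 17 (r>0 drops 1)
2. [ext C3·C4]  r_C3² + 12r_C3 − 493 = 0  ⇒  r_C3 = 17 (r>0 drops 1)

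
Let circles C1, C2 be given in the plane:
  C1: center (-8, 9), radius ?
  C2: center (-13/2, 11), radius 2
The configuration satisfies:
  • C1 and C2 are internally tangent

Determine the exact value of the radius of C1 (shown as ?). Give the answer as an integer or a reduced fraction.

1. [int C1,C2]  r_C1² − 4r_C1 − 9/4 = 0  ⇒  r_C1 = 9/2 (r>0 drops 1)

9/2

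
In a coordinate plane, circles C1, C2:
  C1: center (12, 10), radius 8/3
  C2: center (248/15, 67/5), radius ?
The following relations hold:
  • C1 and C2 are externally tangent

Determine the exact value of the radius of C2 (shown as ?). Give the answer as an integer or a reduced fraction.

1. [ext C1·C2]  r_C2² + (16/3)r_C2 − 25 = 0  ⇒  r_C2 = 3 (r>0 drops 1)

3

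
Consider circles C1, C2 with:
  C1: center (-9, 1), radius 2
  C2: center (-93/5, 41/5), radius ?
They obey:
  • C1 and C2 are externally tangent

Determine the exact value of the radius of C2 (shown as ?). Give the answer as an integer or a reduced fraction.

10

1. [ext C1·C2]  r_C2² + 4r_C2 − 140 = 0  ⇒  r_C2 = 10 (r>0 drops 1)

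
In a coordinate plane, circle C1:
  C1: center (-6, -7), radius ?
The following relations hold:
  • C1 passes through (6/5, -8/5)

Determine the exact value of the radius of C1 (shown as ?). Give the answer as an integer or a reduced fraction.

9

1. [C1∋P]  r_C1² − 81 = 0  ⇒  r_C1 = 9 (r>0 drops 1)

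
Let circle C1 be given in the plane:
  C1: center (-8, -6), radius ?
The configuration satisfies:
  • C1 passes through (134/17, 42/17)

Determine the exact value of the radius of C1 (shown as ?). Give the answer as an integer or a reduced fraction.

18

1. [C1∋P]  r_C1² − 324 = 0  ⇒  r_C1 = 18 (r>0 drops 1)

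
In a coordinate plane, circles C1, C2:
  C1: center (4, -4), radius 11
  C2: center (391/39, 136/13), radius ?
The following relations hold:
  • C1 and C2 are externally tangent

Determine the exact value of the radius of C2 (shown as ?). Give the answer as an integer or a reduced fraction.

14/3

1. [ext C1·C2]  r_C2² + 22r_C2 − 1120/9 = 0  ⇒  r_C2 = 14/3 (r>0 drops 1)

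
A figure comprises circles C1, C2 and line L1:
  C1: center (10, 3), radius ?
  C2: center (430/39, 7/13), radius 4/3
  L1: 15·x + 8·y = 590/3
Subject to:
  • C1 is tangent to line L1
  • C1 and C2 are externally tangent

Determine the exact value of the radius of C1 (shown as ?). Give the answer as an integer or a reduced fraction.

4/3

1. [C1‖L1]  r_C1² − 16/9 = 0  ⇒  r_C1 = 4/3 (r>0 drops 1)
2. [ext C1·C2]  r_C1² + (8/3)r_C1 − 16/3 = 0  ⇒  r_C1 = 4/3 (r>0 drops 1)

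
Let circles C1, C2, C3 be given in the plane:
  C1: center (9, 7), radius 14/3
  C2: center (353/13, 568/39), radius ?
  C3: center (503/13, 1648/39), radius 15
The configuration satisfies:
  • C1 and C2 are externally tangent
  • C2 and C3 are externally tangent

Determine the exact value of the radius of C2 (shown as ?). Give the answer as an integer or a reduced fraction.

1. [ext C1·C2]  r_C2² + (28/3)r_C2 − 365 = 0  ⇒  r_C2 = 15 (r>0 drops 1)
2. [ext C2·C3]  r_C2² + 30r_C2 − 675 = 0  ⇒  r_C2 = 15 (r>0 drops 1)

15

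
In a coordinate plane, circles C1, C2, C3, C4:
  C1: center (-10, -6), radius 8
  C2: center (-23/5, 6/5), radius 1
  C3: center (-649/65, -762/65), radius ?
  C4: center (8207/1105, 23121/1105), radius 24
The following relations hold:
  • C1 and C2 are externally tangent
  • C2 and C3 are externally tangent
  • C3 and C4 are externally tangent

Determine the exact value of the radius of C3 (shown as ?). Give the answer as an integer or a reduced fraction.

1. [ext C2·C3]  r_C3² + 2r_C3 − 195 = 0  ⇒  r_C3 = 13 (r>0 drops 1)
2. [ext C3·C4]  r_C3² + 48r_C3 − 793 = 0  ⇒  r_C3 = 13 (r>0 drops 1)

13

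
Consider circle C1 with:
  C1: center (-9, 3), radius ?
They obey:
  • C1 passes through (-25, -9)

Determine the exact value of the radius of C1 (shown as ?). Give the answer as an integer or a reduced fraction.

20

1. [C1∋P]  r_C1² − 400 = 0  ⇒  r_C1 = 20 (r>0 drops 1)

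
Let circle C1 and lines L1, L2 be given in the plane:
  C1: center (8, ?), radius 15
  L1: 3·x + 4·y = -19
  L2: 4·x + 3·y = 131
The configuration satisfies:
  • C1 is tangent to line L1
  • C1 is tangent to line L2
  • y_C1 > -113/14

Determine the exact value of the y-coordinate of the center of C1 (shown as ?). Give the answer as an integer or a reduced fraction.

8

1. [C1‖L1]  y_C1² + (43/2)y_C1 − 236 = 0  ⇒  y_C1 = -59/2 or 8
2. [C1‖L2]  y_C1² − 66y_C1 + 464 = 0  ⇒  y_C1 = 8 or 58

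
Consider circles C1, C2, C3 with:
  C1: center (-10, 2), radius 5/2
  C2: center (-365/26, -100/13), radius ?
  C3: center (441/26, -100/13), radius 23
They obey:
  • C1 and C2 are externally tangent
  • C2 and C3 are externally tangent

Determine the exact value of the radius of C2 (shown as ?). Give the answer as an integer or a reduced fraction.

8

1. [ext C1·C2]  r_C2² + 5r_C2 − 104 = 0  ⇒  r_C2 = 8 (r>0 drops 1)
2. [ext C2·C3]  r_C2² + 46r_C2 − 432 = 0  ⇒  r_C2 = 8 (r>0 drops 1)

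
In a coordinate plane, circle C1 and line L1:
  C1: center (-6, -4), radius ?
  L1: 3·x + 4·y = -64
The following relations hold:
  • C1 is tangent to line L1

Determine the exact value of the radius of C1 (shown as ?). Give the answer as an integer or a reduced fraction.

6

1. [C1‖L1]  r_C1² − 36 = 0  ⇒  r_C1 = 6 (r>0 drops 1)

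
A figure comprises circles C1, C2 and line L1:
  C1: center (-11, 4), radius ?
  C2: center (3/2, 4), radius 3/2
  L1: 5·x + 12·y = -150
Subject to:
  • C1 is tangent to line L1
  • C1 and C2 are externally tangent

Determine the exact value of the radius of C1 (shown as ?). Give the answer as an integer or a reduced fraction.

1. [C1‖L1]  r_C1² − 121 = 0  ⇒  r_C1 = 11 (r>0 drops 1)
2. [ext C1·C2]  r_C1² + 3r_C1 − 154 = 0  ⇒  r_C1 = 11 (r>0 drops 1)

11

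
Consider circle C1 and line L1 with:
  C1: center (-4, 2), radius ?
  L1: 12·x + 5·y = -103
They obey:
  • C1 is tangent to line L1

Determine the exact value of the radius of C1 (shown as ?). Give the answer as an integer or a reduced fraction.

5

1. [C1‖L1]  r_C1² − 25 = 0  ⇒  r_C1 = 5 (r>0 drops 1)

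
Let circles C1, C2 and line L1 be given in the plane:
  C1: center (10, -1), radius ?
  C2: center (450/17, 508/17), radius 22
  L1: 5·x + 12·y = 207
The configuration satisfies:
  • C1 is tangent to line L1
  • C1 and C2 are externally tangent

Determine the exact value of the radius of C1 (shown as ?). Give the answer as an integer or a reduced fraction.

1. [C1‖L1]  r_C1² − 169 = 0  ⇒  r_C1 = 13 (r>0 drops 1)
2. [ext C1·C2]  r_C1² + 44r_C1 − 741 = 0  ⇒  r_C1 = 13 (r>0 drops 1)

13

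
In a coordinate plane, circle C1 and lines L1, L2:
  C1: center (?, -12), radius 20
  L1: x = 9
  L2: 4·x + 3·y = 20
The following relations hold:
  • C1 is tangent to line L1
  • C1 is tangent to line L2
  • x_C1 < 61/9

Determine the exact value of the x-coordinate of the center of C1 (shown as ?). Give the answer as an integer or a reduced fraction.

1. [C1‖L1]  x_C1² − 18x_C1 − 319 = 0  ⇒  x_C1 = -11 or 29
2. [C1‖L2]  x_C1² − 28x_C1 − 429 = 0  ⇒  x_C1 = -11 or 39

-11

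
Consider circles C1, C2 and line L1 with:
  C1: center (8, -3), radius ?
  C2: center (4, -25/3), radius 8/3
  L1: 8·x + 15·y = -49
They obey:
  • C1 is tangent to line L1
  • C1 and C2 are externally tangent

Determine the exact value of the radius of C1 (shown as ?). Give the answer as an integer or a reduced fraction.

1. [C1‖L1]  r_C1² − 16 = 0  ⇒  r_C1 = 4 (r>0 drops 1)
2. [ext C1·C2]  r_C1² + (16/3)r_C1 − 112/3 = 0  ⇒  r_C1 = 4 (r>0 drops 1)

4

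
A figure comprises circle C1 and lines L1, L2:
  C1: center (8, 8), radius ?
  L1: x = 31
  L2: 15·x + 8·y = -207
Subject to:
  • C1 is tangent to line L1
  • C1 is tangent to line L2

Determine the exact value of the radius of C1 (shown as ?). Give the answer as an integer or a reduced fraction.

23

1. [C1‖L1]  r_C1² − 529 = 0  ⇒  r_C1 = 23 (r>0 drops 1)
2. [C1‖L2]  r_C1² − 529 = 0  ⇒  r_C1 = 23 (r>0 drops 1)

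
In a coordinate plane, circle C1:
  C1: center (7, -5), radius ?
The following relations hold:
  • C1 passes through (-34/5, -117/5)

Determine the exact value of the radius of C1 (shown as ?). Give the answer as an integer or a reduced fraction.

1. [C1∋P]  r_C1² − 529 = 0  ⇒  r_C1 = 23 (r>0 drops 1)

23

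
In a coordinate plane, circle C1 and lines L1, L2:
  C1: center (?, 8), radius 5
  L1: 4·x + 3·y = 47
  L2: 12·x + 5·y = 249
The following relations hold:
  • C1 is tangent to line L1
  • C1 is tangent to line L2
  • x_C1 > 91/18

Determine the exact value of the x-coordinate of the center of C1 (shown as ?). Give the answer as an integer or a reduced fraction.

1. [C1‖L1]  x_C1² − (23/2)x_C1 − 6 = 0  ⇒  x_C1 = -1/2 or 12
2. [C1‖L2]  x_C1² − (209/6)x_C1 + 274 = 0  ⇒  x_C1 = 12 or 137/6

12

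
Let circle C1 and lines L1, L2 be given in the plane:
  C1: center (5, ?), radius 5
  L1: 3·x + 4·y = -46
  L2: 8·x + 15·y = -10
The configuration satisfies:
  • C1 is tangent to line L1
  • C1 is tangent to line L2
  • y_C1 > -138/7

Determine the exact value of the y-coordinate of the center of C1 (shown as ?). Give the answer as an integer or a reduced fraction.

-9

1. [C1‖L1]  y_C1² + (61/2)y_C1 + 387/2 = 0  ⇒  y_C1 = -43/2 or -9
2. [C1‖L2]  y_C1² + (20/3)y_C1 − 21 = 0  ⇒  y_C1 = -9 or 7/3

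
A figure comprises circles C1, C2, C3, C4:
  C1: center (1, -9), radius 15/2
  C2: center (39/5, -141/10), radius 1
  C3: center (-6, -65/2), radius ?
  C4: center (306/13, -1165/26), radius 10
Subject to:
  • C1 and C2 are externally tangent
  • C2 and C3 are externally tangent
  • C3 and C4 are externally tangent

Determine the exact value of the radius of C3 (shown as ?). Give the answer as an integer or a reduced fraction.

1. [ext C2·C3]  r_C3² + 2r_C3 − 528 = 0  ⇒  r_C3 = 22 (r>0 drops 1)
2. [ext C3·C4]  r_C3² + 20r_C3 − 924 = 0  ⇒  r_C3 = 22 (r>0 drops 1)

22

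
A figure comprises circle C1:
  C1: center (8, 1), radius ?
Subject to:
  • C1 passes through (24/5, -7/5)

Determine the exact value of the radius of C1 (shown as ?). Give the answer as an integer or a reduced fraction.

4

1. [C1∋P]  r_C1² − 16 = 0  ⇒  r_C1 = 4 (r>0 drops 1)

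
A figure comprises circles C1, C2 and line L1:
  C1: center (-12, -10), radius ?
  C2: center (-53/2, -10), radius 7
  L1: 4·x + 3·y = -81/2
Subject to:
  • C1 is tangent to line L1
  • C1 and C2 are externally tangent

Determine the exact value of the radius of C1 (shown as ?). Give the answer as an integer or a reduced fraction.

15/2

1. [C1‖L1]  r_C1² − 225/4 = 0  ⇒  r_C1 = 15/2 (r>0 drops 1)
2. [ext C1·C2]  r_C1² + 14r_C1 − 645/4 = 0  ⇒  r_C1 = 15/2 (r>0 drops 1)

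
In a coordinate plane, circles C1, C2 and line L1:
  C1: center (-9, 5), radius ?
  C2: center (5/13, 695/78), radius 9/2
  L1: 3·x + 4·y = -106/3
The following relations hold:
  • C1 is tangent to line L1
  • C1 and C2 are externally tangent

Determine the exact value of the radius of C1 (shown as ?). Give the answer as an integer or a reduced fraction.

17/3

1. [C1‖L1]  r_C1² − 289/9 = 0  ⇒  r_C1 = 17/3 (r>0 drops 1)
2. [ext C1·C2]  r_C1² + 9r_C1 − 748/9 = 0  ⇒  r_C1 = 17/3 (r>0 drops 1)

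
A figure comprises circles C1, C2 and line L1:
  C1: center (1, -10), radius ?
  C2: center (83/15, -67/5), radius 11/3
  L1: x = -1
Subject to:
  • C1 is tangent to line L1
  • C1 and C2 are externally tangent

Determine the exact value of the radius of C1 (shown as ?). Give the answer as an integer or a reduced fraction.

2

1. [C1‖L1]  r_C1² − 4 = 0  ⇒  r_C1 = 2 (r>0 drops 1)
2. [ext C1·C2]  r_C1² + (22/3)r_C1 − 56/3 = 0  ⇒  r_C1 = 2 (r>0 drops 1)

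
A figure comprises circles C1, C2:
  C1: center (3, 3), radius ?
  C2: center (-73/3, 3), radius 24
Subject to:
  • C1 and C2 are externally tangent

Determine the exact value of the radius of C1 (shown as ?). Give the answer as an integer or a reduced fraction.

1. [ext C1·C2]  r_C1² + 48r_C1 − 1540/9 = 0  ⇒  r_C1 = 10/3 (r>0 drops 1)

10/3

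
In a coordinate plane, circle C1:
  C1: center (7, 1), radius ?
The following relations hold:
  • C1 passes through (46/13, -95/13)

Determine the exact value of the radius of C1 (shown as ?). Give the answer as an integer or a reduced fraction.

9

1. [C1∋P]  r_C1² − 81 = 0  ⇒  r_C1 = 9 (r>0 drops 1)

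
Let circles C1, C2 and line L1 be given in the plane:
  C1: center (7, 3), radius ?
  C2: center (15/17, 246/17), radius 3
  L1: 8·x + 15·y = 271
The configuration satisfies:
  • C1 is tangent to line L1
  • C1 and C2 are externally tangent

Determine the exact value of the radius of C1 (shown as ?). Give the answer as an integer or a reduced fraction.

10

1. [C1‖L1]  r_C1² − 100 = 0  ⇒  r_C1 = 10 (r>0 drops 1)
2. [ext C1·C2]  r_C1² + 6r_C1 − 160 = 0  ⇒  r_C1 = 10 (r>0 drops 1)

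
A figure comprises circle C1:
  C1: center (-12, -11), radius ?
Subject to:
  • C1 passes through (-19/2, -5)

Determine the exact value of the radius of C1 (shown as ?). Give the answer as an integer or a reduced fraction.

1. [C1∋P]  r_C1² − 169/4 = 0  ⇒  r_C1 = 13/2 (r>0 drops 1)

13/2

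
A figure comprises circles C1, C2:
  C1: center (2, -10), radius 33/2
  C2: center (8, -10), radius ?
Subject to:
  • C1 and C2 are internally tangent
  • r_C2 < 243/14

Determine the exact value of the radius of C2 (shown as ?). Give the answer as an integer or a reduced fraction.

1. [int C1,C2]  r_C2² − 33r_C2 + 945/4 = 0  ⇒  r_C2 = 21/2 or 45/2
2. given r_C2 < 243/14: keep 21/2

21/2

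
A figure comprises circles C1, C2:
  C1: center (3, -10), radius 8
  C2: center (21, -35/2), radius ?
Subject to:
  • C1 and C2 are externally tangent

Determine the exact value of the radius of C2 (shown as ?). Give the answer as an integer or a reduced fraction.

1. [ext C1·C2]  r_C2² + 16r_C2 − 1265/4 = 0  ⇒  r_C2 = 23/2 (r>0 drops 1)

23/2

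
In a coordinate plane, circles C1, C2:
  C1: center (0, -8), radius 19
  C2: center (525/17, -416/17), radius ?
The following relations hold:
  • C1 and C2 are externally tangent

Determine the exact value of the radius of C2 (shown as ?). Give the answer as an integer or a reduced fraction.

1. [ext C1·C2]  r_C2² + 38r_C2 − 864 = 0  ⇒  r_C2 = 16 (r>0 drops 1)

16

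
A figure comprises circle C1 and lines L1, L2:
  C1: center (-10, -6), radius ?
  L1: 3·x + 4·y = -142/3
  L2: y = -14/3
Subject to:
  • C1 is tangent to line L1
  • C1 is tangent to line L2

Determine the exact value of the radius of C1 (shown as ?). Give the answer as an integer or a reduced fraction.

4/3

1. [C1‖L1]  r_C1² − 16/9 = 0  ⇒  r_C1 = 4/3 (r>0 drops 1)
2. [C1‖L2]  r_C1² − 16/9 = 0  ⇒  r_C1 = 4/3 (r>0 drops 1)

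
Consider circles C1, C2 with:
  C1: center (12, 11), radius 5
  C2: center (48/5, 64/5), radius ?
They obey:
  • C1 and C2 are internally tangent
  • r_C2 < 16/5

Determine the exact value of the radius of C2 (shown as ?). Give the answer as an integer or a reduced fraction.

1. [int C1,C2]  r_C2² − 10r_C2 + 16 = 0  ⇒  r_C2 = 2 or 8
2. given r_C2 < 16/5: keep 2

2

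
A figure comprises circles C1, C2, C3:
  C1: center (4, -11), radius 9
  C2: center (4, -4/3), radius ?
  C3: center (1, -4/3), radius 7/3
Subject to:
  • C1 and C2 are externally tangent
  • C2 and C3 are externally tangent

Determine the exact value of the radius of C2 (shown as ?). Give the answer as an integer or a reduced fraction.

2/3

1. [ext C1·C2]  r_C2² + 18r_C2 − 112/9 = 0  ⇒  r_C2 = 2/3 (r>0 drops 1)
2. [ext C2·C3]  r_C2² + (14/3)r_C2 − 32/9 = 0  ⇒  r_C2 = 2/3 (r>0 drops 1)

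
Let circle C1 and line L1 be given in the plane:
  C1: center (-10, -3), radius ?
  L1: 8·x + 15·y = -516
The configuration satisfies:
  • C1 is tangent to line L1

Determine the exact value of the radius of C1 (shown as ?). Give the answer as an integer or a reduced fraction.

1. [C1‖L1]  r_C1² − 529 = 0  ⇒  r_C1 = 23 (r>0 drops 1)

23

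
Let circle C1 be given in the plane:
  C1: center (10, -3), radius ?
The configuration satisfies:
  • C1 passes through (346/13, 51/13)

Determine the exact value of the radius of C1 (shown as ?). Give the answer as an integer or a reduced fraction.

18

1. [C1∋P]  r_C1² − 324 = 0  ⇒  r_C1 = 18 (r>0 drops 1)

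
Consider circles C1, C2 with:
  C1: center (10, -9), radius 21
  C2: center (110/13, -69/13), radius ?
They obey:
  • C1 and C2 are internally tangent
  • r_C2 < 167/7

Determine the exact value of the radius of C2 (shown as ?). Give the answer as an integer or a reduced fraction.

17

1. [int C1,C2]  r_C2² − 42r_C2 + 425 = 0  ⇒  r_C2 = 17 or 25
2. given r_C2 < 167/7: keep 17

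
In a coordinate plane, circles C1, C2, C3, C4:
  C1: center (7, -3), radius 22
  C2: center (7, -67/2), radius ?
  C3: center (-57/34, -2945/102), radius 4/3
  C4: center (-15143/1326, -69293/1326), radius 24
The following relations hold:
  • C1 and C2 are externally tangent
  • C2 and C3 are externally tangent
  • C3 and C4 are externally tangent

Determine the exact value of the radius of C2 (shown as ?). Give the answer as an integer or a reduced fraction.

17/2

1. [ext C1·C2]  r_C2² + 44r_C2 − 1785/4 = 0  ⇒  r_C2 = 17/2 (r>0 drops 1)
2. [ext C2·C3]  r_C2² + (8/3)r_C2 − 1139/12 = 0  ⇒  r_C2 = 17/2 (r>0 drops 1)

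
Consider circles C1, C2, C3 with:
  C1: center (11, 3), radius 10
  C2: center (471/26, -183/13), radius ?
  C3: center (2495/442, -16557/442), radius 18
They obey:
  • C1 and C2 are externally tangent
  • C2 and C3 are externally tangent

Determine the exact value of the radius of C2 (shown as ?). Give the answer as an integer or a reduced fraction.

1. [ext C1·C2]  r_C2² + 20r_C2 − 969/4 = 0  ⇒  r_C2 = 17/2 (r>0 drops 1)
2. [ext C2·C3]  r_C2² + 36r_C2 − 1513/4 = 0  ⇒  r_C2 = 17/2 (r>0 drops 1)

17/2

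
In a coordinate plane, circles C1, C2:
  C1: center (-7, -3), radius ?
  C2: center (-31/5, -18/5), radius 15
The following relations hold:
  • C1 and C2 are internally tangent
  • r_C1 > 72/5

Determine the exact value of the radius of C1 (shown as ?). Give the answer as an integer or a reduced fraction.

1. [int C1,C2]  r_C1² − 30r_C1 + 224 = 0  ⇒  r_C1 = 14 or 16
2. given r_C1 > 72/5: keep 16

16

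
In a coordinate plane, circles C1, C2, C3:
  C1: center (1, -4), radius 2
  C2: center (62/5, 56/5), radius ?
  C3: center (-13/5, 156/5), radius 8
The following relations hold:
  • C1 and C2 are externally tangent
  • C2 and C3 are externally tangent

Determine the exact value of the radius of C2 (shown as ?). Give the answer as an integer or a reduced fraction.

17

1. [ext C1·C2]  r_C2² + 4r_C2 − 357 = 0  ⇒  r_C2 = 17 (r>0 drops 1)
2. [ext C2·C3]  r_C2² + 16r_C2 − 561 = 0  ⇒  r_C2 = 17 (r>0 drops 1)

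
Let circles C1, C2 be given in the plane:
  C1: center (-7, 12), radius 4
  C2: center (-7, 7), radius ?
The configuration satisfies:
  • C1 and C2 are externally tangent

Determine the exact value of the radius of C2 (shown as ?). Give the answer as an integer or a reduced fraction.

1

1. [ext C1·C2]  r_C2² + 8r_C2 − 9 = 0  ⇒  r_C2 = 1 (r>0 drops 1)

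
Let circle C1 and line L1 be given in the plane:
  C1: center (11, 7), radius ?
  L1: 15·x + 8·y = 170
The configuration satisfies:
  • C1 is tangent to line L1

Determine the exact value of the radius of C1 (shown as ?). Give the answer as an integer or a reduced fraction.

3

1. [C1‖L1]  r_C1² − 9 = 0  ⇒  r_C1 = 3 (r>0 drops 1)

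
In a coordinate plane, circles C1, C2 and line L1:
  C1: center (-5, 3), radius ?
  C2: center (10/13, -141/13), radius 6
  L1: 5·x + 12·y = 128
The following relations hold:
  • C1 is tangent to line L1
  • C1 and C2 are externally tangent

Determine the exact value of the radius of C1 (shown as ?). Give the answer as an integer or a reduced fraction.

9

1. [C1‖L1]  r_C1² − 81 = 0  ⇒  r_C1 = 9 (r>0 drops 1)
2. [ext C1·C2]  r_C1² + 12r_C1 − 189 = 0  ⇒  r_C1 = 9 (r>0 drops 1)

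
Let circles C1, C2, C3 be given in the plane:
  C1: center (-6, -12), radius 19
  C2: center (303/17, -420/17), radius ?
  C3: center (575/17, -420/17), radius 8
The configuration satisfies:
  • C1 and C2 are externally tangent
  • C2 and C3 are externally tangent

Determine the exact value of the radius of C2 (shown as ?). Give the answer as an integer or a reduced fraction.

8

1. [ext C1·C2]  r_C2² + 38r_C2 − 368 = 0  ⇒  r_C2 = 8 (r>0 drops 1)
2. [ext C2·C3]  r_C2² + 16r_C2 − 192 = 0  ⇒  r_C2 = 8 (r>0 drops 1)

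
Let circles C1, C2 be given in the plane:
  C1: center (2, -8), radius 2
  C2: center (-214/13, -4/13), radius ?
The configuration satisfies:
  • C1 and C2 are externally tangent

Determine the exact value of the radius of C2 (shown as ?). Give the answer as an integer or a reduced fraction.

1. [ext C1·C2]  r_C2² + 4r_C2 − 396 = 0  ⇒  r_C2 = 18 (r>0 drops 1)

18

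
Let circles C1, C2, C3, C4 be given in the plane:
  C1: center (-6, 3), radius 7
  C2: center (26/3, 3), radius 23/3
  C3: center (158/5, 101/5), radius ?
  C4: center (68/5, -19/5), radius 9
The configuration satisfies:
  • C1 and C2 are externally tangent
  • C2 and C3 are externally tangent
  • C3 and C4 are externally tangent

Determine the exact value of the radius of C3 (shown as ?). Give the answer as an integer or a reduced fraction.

1. [ext C2·C3]  r_C3² + (46/3)r_C3 − 763 = 0  ⇒  r_C3 = 21 (r>0 drops 1)
2. [ext C3·C4]  r_C3² + 18r_C3 − 819 = 0  ⇒  r_C3 = 21 (r>0 drops 1)

21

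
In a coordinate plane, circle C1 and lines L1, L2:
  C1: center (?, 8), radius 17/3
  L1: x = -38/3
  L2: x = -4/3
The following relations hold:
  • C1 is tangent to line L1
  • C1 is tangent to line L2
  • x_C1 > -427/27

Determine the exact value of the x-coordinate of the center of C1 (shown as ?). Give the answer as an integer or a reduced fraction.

1. [C1‖L1]  x_C1² + (76/3)x_C1 + 385/3 = 0  ⇒  x_C1 = -55/3 or -7
2. [C1‖L2]  x_C1² + (8/3)x_C1 − 91/3 = 0  ⇒  x_C1 = -7 or 13/3

-7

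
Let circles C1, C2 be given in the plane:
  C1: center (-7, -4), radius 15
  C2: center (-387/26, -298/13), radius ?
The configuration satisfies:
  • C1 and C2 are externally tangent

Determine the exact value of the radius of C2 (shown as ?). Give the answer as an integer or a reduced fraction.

11/2

1. [ext C1·C2]  r_C2² + 30r_C2 − 781/4 = 0  ⇒  r_C2 = 11/2 (r>0 drops 1)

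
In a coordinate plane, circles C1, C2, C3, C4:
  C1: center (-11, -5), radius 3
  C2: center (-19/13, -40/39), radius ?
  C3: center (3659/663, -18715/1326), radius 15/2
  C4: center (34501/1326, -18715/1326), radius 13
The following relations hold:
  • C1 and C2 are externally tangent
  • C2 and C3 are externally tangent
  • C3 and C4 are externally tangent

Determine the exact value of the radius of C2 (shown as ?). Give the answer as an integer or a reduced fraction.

22/3

1. [ext C1·C2]  r_C2² + 6r_C2 − 880/9 = 0  ⇒  r_C2 = 22/3 (r>0 drops 1)
2. [ext C2·C3]  r_C2² + 15r_C2 − 1474/9 = 0  ⇒  r_C2 = 22/3 (r>0 drops 1)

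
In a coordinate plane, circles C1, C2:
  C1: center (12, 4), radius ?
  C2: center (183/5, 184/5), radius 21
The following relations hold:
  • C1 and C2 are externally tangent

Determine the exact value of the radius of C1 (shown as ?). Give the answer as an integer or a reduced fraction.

20

1. [ext C1·C2]  r_C1² + 42r_C1 − 1240 = 0  ⇒  r_C1 = 20 (r>0 drops 1)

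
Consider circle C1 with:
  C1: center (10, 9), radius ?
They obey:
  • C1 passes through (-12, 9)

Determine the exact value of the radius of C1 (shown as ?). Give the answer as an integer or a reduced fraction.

1. [C1∋P]  r_C1² − 484 = 0  ⇒  r_C1 = 22 (r>0 drops 1)

22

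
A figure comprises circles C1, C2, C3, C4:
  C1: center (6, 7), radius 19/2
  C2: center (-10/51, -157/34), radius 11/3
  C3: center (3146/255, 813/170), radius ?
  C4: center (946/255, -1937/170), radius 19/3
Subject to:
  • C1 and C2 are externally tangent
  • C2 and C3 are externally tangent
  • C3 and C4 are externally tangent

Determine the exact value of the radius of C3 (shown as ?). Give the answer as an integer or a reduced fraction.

1. [ext C2·C3]  r_C3² + (22/3)r_C3 − 232 = 0  ⇒  r_C3 = 12 (r>0 drops 1)
2. [ext C3·C4]  r_C3² + (38/3)r_C3 − 296 = 0  ⇒  r_C3 = 12 (r>0 drops 1)

12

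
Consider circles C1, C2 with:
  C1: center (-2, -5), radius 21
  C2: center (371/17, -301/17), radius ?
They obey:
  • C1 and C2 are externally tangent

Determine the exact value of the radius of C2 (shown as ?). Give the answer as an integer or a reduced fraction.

1. [ext C1·C2]  r_C2² + 42r_C2 − 288 = 0  ⇒  r_C2 = 6 (r>0 drops 1)

6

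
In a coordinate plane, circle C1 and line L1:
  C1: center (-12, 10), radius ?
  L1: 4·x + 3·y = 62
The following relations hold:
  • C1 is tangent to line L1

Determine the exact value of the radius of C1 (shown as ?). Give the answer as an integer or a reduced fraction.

1. [C1‖L1]  r_C1² − 256 = 0  ⇒  r_C1 = 16 (r>0 drops 1)

16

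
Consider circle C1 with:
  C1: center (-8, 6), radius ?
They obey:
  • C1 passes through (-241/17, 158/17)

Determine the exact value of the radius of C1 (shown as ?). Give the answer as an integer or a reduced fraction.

7

1. [C1∋P]  r_C1² − 49 = 0  ⇒  r_C1 = 7 (r>0 drops 1)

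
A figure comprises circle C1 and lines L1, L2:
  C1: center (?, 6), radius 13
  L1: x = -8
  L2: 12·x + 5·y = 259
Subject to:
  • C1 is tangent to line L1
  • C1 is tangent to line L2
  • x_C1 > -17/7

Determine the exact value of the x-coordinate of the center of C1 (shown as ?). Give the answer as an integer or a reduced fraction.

5

1. [C1‖L1]  x_C1² + 16x_C1 − 105 = 0  ⇒  x_C1 = -21 or 5
2. [C1‖L2]  x_C1² − (229/6)x_C1 + 995/6 = 0  ⇒  x_C1 = 5 or 199/6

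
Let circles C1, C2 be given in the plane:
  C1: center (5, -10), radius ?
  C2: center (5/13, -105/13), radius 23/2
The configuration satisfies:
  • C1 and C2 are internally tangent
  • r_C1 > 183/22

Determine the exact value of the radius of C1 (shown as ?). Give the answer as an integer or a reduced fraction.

1. [int C1,C2]  r_C1² − 23r_C1 + 429/4 = 0  ⇒  r_C1 = 13/2 or 33/2
2. given r_C1 > 183/22: keep 33/2

33/2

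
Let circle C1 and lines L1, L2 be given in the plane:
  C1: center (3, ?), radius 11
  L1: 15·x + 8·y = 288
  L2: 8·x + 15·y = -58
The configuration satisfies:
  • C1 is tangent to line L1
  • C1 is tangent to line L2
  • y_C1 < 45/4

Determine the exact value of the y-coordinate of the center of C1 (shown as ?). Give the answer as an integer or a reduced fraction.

7

1. [C1‖L1]  y_C1² − (243/4)y_C1 + 1505/4 = 0  ⇒  y_C1 = 7 or 215/4
2. [C1‖L2]  y_C1² + (164/15)y_C1 − 1883/15 = 0  ⇒  y_C1 = -269/15 or 7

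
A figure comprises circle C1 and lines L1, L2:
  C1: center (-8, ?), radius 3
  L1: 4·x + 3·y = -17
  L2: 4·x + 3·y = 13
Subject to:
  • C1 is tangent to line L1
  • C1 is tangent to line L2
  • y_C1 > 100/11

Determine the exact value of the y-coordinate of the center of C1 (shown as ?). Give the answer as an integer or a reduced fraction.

10

1. [C1‖L1]  y_C1² − 10y_C1 = 0  ⇒  y_C1 = 0 or 10
2. [C1‖L2]  y_C1² − 30y_C1 + 200 = 0  ⇒  y_C1 = 10 or 20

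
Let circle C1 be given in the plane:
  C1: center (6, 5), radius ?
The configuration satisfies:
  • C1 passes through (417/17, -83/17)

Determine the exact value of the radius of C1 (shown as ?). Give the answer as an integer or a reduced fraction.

21

1. [C1∋P]  r_C1² − 441 = 0  ⇒  r_C1 = 21 (r>0 drops 1)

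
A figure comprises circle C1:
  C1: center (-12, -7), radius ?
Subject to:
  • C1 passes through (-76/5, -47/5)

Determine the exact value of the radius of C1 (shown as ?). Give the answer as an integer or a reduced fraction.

4

1. [C1∋P]  r_C1² − 16 = 0  ⇒  r_C1 = 4 (r>0 drops 1)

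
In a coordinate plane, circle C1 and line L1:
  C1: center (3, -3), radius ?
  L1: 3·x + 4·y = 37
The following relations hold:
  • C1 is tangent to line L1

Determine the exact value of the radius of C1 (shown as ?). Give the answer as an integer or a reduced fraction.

8

1. [C1‖L1]  r_C1² − 64 = 0  ⇒  r_C1 = 8 (r>0 drops 1)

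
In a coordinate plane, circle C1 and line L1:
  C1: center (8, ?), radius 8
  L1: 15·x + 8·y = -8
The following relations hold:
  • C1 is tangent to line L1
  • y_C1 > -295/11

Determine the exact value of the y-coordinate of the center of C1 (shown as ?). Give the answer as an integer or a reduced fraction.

1. [C1‖L1]  y_C1² + 32y_C1 − 33 = 0  ⇒  y_C1 = -33 or 1
2. given y_C1 > -295/11: keep 1

1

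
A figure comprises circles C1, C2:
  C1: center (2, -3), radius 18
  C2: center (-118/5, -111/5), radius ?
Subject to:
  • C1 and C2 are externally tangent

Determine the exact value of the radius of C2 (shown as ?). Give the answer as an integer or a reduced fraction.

14

1. [ext C1·C2]  r_C2² + 36r_C2 − 700 = 0  ⇒  r_C2 = 14 (r>0 drops 1)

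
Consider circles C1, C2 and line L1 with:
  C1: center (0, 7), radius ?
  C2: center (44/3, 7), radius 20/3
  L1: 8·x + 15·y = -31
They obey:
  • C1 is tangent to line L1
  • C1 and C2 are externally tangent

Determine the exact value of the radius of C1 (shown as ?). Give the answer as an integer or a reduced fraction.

8

1. [C1‖L1]  r_C1² − 64 = 0  ⇒  r_C1 = 8 (r>0 drops 1)
2. [ext C1·C2]  r_C1² + (40/3)r_C1 − 512/3 = 0  ⇒  r_C1 = 8 (r>0 drops 1)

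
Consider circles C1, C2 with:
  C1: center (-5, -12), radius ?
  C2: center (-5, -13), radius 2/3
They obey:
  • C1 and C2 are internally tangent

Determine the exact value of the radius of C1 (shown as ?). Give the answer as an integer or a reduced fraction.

1. [int C1,C2]  r_C1² − (4/3)r_C1 − 5/9 = 0  ⇒  r_C1 = 5/3 (r>0 drops 1)

5/3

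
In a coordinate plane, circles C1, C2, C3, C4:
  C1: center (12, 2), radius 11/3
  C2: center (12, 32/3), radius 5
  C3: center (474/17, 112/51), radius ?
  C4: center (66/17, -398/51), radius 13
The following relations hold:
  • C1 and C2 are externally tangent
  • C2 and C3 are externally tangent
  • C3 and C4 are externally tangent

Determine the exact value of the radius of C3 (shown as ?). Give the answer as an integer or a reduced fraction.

1. [ext C2·C3]  r_C3² + 10r_C3 − 299 = 0  ⇒  r_C3 = 13 (r>0 drops 1)
2. [ext C3·C4]  r_C3² + 26r_C3 − 507 = 0  ⇒  r_C3 = 13 (r>0 drops 1)

13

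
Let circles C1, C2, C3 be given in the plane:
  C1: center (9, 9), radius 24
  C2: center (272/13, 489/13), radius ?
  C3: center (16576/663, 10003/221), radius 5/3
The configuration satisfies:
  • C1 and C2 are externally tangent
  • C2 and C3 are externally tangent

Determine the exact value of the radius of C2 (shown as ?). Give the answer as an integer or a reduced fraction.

7

1. [ext C1·C2]  r_C2² + 48r_C2 − 385 = 0  ⇒  r_C2 = 7 (r>0 drops 1)
2. [ext C2·C3]  r_C2² + (10/3)r_C2 − 217/3 = 0  ⇒  r_C2 = 7 (r>0 drops 1)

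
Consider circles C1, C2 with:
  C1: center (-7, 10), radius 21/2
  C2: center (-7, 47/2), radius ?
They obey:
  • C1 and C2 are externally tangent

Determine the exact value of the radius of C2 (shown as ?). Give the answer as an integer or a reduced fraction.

1. [ext C1·C2]  r_C2² + 21r_C2 − 72 = 0  ⇒  r_C2 = 3 (r>0 drops 1)

3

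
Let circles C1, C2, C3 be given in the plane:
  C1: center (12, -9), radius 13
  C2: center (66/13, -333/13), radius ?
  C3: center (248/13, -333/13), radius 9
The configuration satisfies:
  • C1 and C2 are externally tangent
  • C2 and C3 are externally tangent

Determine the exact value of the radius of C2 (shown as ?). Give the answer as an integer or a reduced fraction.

5

1. [ext C1·C2]  r_C2² + 26r_C2 − 155 = 0  ⇒  r_C2 = 5 (r>0 drops 1)
2. [ext C2·C3]  r_C2² + 18r_C2 − 115 = 0  ⇒  r_C2 = 5 (r>0 drops 1)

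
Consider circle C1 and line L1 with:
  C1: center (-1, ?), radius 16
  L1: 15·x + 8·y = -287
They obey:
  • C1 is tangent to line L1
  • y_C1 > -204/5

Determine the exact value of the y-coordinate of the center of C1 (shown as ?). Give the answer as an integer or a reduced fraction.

1. [C1‖L1]  y_C1² + 68y_C1 = 0  ⇒  y_C1 = -68 or 0
2. given y_C1 > -204/5: keep 0

0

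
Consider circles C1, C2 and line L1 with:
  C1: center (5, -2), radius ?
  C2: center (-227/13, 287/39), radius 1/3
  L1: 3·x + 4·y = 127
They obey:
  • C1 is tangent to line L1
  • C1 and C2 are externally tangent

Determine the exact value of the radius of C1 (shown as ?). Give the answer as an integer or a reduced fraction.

1. [C1‖L1]  r_C1² − 576 = 0  ⇒  r_C1 = 24 (r>0 drops 1)
2. [ext C1·C2]  r_C1² + (2/3)r_C1 − 592 = 0  ⇒  r_C1 = 24 (r>0 drops 1)

24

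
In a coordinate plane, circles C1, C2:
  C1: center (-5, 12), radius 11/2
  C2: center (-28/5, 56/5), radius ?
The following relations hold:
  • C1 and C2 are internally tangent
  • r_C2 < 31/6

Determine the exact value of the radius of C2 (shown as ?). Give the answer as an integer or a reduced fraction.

1. [int C1,C2]  r_C2² − 11r_C2 + 117/4 = 0  ⇒  r_C2 = 9/2 or 13/2
2. given r_C2 < 31/6: keep 9/2

9/2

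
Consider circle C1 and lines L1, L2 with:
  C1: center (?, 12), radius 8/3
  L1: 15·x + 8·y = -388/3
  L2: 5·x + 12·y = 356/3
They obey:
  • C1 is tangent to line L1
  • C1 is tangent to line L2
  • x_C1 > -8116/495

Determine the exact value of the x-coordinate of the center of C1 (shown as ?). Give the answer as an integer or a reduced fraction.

-12

1. [C1‖L1]  x_C1² + (1352/45)x_C1 + 3248/15 = 0  ⇒  x_C1 = -812/45 or -12
2. [C1‖L2]  x_C1² + (152/15)x_C1 − 112/5 = 0  ⇒  x_C1 = -12 or 28/15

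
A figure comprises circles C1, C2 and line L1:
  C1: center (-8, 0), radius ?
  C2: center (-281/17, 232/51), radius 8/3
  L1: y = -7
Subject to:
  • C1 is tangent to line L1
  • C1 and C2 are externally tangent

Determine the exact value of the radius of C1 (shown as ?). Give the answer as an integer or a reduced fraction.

7

1. [C1‖L1]  r_C1² − 49 = 0  ⇒  r_C1 = 7 (r>0 drops 1)
2. [ext C1·C2]  r_C1² + (16/3)r_C1 − 259/3 = 0  ⇒  r_C1 = 7 (r>0 drops 1)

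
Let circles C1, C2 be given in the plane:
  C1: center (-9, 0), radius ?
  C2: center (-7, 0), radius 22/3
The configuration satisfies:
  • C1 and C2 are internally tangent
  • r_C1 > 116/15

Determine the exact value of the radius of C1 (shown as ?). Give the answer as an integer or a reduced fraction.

1. [int C1,C2]  r_C1² − (44/3)r_C1 + 448/9 = 0  ⇒  r_C1 = 16/3 or 28/3
2. given r_C1 > 116/15: keep 28/3

28/3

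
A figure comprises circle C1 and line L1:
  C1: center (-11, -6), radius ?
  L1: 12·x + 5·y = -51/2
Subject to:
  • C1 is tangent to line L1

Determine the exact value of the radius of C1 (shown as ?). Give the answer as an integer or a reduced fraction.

21/2

1. [C1‖L1]  r_C1² − 441/4 = 0  ⇒  r_C1 = 21/2 (r>0 drops 1)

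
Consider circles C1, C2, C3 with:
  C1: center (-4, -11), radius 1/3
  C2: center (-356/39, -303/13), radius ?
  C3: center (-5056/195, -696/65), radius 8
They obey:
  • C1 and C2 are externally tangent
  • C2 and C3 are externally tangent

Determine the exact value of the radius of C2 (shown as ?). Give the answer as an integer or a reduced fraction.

13

1. [ext C1·C2]  r_C2² + (2/3)r_C2 − 533/3 = 0  ⇒  r_C2 = 13 (r>0 drops 1)
2. [ext C2·C3]  r_C2² + 16r_C2 − 377 = 0  ⇒  r_C2 = 13 (r>0 drops 1)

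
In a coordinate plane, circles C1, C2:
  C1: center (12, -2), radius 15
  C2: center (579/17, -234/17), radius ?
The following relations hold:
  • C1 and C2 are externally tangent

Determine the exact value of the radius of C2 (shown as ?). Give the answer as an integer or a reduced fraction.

10

1. [ext C1·C2]  r_C2² + 30r_C2 − 400 = 0  ⇒  r_C2 = 10 (r>0 drops 1)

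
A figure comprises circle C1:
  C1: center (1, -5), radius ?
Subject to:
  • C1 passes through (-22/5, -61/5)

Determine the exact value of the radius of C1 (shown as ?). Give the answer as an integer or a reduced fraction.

1. [C1∋P]  r_C1² − 81 = 0  ⇒  r_C1 = 9 (r>0 drops 1)

9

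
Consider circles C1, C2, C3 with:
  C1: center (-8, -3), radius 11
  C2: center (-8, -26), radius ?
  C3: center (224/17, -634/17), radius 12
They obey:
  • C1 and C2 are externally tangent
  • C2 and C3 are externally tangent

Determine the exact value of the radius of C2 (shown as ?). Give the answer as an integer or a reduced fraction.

12

1. [ext C1·C2]  r_C2² + 22r_C2 − 408 = 0  ⇒  r_C2 = 12 (r>0 drops 1)
2. [ext C2·C3]  r_C2² + 24r_C2 − 432 = 0  ⇒  r_C2 = 12 (r>0 drops 1)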